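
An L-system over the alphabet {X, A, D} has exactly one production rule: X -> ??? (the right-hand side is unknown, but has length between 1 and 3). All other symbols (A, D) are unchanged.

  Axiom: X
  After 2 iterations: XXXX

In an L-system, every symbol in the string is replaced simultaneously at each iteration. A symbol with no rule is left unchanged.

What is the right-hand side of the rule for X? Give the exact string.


Trying X -> XX:
  Step 0: X
  Step 1: XX
  Step 2: XXXX
Matches the given result.

Answer: XX


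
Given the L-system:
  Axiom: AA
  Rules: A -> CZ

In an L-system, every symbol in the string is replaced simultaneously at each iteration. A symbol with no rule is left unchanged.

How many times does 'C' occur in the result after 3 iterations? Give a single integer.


Answer: 2

Derivation:
Step 0: AA  (0 'C')
Step 1: CZCZ  (2 'C')
Step 2: CZCZ  (2 'C')
Step 3: CZCZ  (2 'C')


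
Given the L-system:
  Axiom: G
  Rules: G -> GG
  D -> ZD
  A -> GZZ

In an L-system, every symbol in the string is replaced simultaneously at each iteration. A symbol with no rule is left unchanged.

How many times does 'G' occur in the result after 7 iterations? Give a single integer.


Step 0: G  (1 'G')
Step 1: GG  (2 'G')
Step 2: GGGG  (4 'G')
Step 3: GGGGGGGG  (8 'G')
Step 4: GGGGGGGGGGGGGGGG  (16 'G')
Step 5: GGGGGGGGGGGGGGGGGGGGGGGGGGGGGGGG  (32 'G')
Step 6: GGGGGGGGGGGGGGGGGGGGGGGGGGGGGGGGGGGGGGGGGGGGGGGGGGGGGGGGGGGGGGGG  (64 'G')
Step 7: GGGGGGGGGGGGGGGGGGGGGGGGGGGGGGGGGGGGGGGGGGGGGGGGGGGGGGGGGGGGGGGGGGGGGGGGGGGGGGGGGGGGGGGGGGGGGGGGGGGGGGGGGGGGGGGGGGGGGGGGGGGGGGGG  (128 'G')

Answer: 128


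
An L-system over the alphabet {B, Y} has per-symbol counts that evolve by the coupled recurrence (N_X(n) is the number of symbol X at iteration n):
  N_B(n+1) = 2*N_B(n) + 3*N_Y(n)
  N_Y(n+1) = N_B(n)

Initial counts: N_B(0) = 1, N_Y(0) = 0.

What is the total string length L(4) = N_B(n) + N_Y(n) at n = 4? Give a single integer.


Step 0: N_B=1, N_Y=0, L=1
Step 1: N_B=2, N_Y=1, L=3
Step 2: N_B=7, N_Y=2, L=9
Step 3: N_B=20, N_Y=7, L=27
Step 4: N_B=61, N_Y=20, L=81

Answer: 81


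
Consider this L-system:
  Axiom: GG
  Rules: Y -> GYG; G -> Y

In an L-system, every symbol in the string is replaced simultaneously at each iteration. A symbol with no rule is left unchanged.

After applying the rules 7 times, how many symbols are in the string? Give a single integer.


Step 0: length = 2
Step 1: length = 2
Step 2: length = 6
Step 3: length = 10
Step 4: length = 22
Step 5: length = 42
Step 6: length = 86
Step 7: length = 170

Answer: 170


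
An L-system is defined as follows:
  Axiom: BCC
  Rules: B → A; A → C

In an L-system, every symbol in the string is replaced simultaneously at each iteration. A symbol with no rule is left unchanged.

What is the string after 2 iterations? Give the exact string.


Answer: CCC

Derivation:
Step 0: BCC
Step 1: ACC
Step 2: CCC


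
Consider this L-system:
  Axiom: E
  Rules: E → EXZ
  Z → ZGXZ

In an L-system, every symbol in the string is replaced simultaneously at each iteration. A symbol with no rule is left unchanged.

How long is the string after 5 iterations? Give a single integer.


Answer: 89

Derivation:
Step 0: length = 1
Step 1: length = 3
Step 2: length = 8
Step 3: length = 19
Step 4: length = 42
Step 5: length = 89


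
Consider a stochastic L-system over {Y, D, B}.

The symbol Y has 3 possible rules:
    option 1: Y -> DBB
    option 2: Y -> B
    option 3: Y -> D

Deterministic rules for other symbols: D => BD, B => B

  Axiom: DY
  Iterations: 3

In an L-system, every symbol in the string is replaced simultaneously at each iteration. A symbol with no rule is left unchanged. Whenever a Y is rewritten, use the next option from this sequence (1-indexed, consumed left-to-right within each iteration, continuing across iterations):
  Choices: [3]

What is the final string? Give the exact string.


Answer: BBBDBBD

Derivation:
Step 0: DY
Step 1: BDD  (used choices [3])
Step 2: BBDBD  (used choices [])
Step 3: BBBDBBD  (used choices [])


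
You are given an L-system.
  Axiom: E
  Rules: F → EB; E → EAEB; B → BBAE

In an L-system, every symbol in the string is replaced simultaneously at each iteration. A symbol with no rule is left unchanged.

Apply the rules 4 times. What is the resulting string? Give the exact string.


Answer: EAEBAEAEBBBAEAEAEBAEAEBBBAEBBAEBBAEAEAEBAEAEBAEAEBBBAEAEAEBAEAEBBBAEBBAEBBAEAEAEBBBAEBBAEAEAEBBBAEBBAEAEAEBAEAEBAEAEBBBAE

Derivation:
Step 0: E
Step 1: EAEB
Step 2: EAEBAEAEBBBAE
Step 3: EAEBAEAEBBBAEAEAEBAEAEBBBAEBBAEBBAEAEAEB
Step 4: EAEBAEAEBBBAEAEAEBAEAEBBBAEBBAEBBAEAEAEBAEAEBAEAEBBBAEAEAEBAEAEBBBAEBBAEBBAEAEAEBBBAEBBAEAEAEBBBAEBBAEAEAEBAEAEBAEAEBBBAE


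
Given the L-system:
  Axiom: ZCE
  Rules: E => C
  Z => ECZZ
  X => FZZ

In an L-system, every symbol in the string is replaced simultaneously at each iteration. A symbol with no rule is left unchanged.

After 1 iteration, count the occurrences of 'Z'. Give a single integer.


Answer: 2

Derivation:
Step 0: ZCE  (1 'Z')
Step 1: ECZZCC  (2 'Z')


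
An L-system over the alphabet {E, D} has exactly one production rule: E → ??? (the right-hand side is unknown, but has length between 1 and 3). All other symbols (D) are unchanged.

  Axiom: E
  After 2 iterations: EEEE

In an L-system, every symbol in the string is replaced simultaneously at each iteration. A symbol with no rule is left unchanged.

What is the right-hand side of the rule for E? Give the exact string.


Answer: EE

Derivation:
Trying E → EE:
  Step 0: E
  Step 1: EE
  Step 2: EEEE
Matches the given result.


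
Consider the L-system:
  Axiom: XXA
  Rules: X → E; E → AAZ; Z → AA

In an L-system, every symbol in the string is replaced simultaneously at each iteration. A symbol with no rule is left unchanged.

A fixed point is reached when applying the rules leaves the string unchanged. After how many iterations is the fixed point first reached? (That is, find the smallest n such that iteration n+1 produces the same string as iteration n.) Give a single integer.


Answer: 3

Derivation:
Step 0: XXA
Step 1: EEA
Step 2: AAZAAZA
Step 3: AAAAAAAAA
Step 4: AAAAAAAAA  (unchanged — fixed point at step 3)


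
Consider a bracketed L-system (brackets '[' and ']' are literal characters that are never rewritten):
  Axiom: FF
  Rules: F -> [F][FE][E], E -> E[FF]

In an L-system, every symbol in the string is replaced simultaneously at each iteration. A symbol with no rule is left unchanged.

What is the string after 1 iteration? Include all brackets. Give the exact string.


Answer: [F][FE][E][F][FE][E]

Derivation:
Step 0: FF
Step 1: [F][FE][E][F][FE][E]


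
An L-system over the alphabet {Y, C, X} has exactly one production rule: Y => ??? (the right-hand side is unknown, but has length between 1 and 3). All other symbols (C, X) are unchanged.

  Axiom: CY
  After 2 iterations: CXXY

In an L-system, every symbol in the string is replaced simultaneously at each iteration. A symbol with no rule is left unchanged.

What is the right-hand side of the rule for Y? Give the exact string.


Answer: XY

Derivation:
Trying Y => XY:
  Step 0: CY
  Step 1: CXY
  Step 2: CXXY
Matches the given result.


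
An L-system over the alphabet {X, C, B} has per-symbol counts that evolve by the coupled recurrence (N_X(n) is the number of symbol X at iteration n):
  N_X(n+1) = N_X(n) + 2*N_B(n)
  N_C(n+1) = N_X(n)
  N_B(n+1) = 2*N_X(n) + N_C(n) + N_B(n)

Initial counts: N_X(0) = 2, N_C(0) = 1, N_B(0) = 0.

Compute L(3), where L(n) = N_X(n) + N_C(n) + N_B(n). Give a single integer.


Step 0: N_X=2, N_C=1, N_B=0, L=3
Step 1: N_X=2, N_C=2, N_B=5, L=9
Step 2: N_X=12, N_C=2, N_B=11, L=25
Step 3: N_X=34, N_C=12, N_B=37, L=83

Answer: 83


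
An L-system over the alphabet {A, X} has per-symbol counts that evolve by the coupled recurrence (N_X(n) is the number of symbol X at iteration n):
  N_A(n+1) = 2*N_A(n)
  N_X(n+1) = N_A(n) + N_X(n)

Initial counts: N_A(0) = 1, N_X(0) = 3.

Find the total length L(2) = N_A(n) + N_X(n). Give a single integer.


Answer: 10

Derivation:
Step 0: N_A=1, N_X=3, L=4
Step 1: N_A=2, N_X=4, L=6
Step 2: N_A=4, N_X=6, L=10


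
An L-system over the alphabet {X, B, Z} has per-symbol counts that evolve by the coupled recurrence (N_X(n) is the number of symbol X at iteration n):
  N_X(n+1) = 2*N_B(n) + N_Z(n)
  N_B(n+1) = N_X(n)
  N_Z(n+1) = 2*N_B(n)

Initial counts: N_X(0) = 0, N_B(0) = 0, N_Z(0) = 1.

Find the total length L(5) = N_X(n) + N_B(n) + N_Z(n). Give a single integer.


Answer: 10

Derivation:
Step 0: N_X=0, N_B=0, N_Z=1, L=1
Step 1: N_X=1, N_B=0, N_Z=0, L=1
Step 2: N_X=0, N_B=1, N_Z=0, L=1
Step 3: N_X=2, N_B=0, N_Z=2, L=4
Step 4: N_X=2, N_B=2, N_Z=0, L=4
Step 5: N_X=4, N_B=2, N_Z=4, L=10


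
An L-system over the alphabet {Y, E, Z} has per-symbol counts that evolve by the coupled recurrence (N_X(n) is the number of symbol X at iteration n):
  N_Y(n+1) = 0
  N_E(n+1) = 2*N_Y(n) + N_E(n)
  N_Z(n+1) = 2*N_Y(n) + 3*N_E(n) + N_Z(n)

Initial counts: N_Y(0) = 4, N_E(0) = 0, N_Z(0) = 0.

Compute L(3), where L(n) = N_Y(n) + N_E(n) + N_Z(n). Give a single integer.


Step 0: N_Y=4, N_E=0, N_Z=0, L=4
Step 1: N_Y=0, N_E=8, N_Z=8, L=16
Step 2: N_Y=0, N_E=8, N_Z=32, L=40
Step 3: N_Y=0, N_E=8, N_Z=56, L=64

Answer: 64


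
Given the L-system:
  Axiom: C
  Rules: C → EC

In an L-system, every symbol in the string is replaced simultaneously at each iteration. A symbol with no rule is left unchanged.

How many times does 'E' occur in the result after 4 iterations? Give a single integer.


Answer: 4

Derivation:
Step 0: C  (0 'E')
Step 1: EC  (1 'E')
Step 2: EEC  (2 'E')
Step 3: EEEC  (3 'E')
Step 4: EEEEC  (4 'E')


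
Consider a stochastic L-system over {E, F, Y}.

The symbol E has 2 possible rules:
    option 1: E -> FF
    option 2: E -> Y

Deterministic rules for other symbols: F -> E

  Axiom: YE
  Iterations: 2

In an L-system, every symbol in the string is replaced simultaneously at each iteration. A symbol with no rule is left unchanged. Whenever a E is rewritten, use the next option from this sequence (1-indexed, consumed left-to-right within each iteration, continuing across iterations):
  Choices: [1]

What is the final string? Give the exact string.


Answer: YEE

Derivation:
Step 0: YE
Step 1: YFF  (used choices [1])
Step 2: YEE  (used choices [])


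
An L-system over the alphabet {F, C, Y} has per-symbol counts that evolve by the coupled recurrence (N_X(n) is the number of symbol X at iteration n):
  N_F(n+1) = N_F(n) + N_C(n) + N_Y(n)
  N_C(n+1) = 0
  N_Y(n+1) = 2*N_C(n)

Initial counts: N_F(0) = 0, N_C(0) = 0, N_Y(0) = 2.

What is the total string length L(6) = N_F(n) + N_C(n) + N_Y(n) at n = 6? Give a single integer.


Step 0: N_F=0, N_C=0, N_Y=2, L=2
Step 1: N_F=2, N_C=0, N_Y=0, L=2
Step 2: N_F=2, N_C=0, N_Y=0, L=2
Step 3: N_F=2, N_C=0, N_Y=0, L=2
Step 4: N_F=2, N_C=0, N_Y=0, L=2
Step 5: N_F=2, N_C=0, N_Y=0, L=2
Step 6: N_F=2, N_C=0, N_Y=0, L=2

Answer: 2


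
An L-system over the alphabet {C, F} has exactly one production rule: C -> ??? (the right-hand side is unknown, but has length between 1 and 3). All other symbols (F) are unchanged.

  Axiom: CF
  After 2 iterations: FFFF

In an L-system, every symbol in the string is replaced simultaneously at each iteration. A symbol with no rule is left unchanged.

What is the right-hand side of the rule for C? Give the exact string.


Answer: FFF

Derivation:
Trying C -> FFF:
  Step 0: CF
  Step 1: FFFF
  Step 2: FFFF
Matches the given result.


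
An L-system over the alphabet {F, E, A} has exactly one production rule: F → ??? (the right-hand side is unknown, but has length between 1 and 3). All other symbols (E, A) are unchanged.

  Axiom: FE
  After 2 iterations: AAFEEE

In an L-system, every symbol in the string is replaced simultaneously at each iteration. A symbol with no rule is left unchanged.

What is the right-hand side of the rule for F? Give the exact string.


Answer: AFE

Derivation:
Trying F → AFE:
  Step 0: FE
  Step 1: AFEE
  Step 2: AAFEEE
Matches the given result.


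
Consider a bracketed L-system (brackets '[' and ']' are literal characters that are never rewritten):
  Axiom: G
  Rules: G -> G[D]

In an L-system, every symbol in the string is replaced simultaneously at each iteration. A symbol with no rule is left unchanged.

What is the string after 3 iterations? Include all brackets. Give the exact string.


Step 0: G
Step 1: G[D]
Step 2: G[D][D]
Step 3: G[D][D][D]

Answer: G[D][D][D]


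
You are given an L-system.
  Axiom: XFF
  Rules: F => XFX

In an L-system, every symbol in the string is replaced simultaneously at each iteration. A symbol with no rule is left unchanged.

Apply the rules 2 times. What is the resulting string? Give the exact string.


Step 0: XFF
Step 1: XXFXXFX
Step 2: XXXFXXXXFXX

Answer: XXXFXXXXFXX


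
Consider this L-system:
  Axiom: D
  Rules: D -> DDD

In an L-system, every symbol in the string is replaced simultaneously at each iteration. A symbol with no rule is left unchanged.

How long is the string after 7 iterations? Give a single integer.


Answer: 2187

Derivation:
Step 0: length = 1
Step 1: length = 3
Step 2: length = 9
Step 3: length = 27
Step 4: length = 81
Step 5: length = 243
Step 6: length = 729
Step 7: length = 2187


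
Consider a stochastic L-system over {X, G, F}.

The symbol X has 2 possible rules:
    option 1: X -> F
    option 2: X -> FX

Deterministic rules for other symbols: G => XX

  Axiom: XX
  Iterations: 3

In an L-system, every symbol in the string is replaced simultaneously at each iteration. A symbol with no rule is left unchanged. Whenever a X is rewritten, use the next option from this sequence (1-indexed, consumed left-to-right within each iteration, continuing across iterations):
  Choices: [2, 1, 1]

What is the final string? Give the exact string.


Step 0: XX
Step 1: FXF  (used choices [2, 1])
Step 2: FFF  (used choices [1])
Step 3: FFF  (used choices [])

Answer: FFF


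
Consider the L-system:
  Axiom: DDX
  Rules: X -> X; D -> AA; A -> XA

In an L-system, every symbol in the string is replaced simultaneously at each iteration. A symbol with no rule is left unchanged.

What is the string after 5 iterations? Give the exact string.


Answer: XXXXAXXXXAXXXXAXXXXAX

Derivation:
Step 0: DDX
Step 1: AAAAX
Step 2: XAXAXAXAX
Step 3: XXAXXAXXAXXAX
Step 4: XXXAXXXAXXXAXXXAX
Step 5: XXXXAXXXXAXXXXAXXXXAX


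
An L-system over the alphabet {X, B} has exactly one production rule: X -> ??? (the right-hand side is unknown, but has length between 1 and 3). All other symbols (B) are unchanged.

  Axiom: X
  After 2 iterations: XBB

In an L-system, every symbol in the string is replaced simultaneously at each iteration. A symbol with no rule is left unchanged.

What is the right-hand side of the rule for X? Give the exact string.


Answer: XB

Derivation:
Trying X -> XB:
  Step 0: X
  Step 1: XB
  Step 2: XBB
Matches the given result.


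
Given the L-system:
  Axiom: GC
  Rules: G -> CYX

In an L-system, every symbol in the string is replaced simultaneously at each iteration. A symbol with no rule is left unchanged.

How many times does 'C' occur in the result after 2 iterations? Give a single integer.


Answer: 2

Derivation:
Step 0: GC  (1 'C')
Step 1: CYXC  (2 'C')
Step 2: CYXC  (2 'C')


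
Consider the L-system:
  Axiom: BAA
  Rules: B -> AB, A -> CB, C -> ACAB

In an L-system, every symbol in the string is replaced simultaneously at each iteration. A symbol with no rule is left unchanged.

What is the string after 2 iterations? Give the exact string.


Answer: CBABACABABACABAB

Derivation:
Step 0: BAA
Step 1: ABCBCB
Step 2: CBABACABABACABAB


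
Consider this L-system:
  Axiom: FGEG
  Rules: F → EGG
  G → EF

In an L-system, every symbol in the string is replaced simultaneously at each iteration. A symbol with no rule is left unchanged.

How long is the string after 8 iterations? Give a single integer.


Answer: 154

Derivation:
Step 0: length = 4
Step 1: length = 8
Step 2: length = 14
Step 3: length = 22
Step 4: length = 34
Step 5: length = 50
Step 6: length = 74
Step 7: length = 106
Step 8: length = 154


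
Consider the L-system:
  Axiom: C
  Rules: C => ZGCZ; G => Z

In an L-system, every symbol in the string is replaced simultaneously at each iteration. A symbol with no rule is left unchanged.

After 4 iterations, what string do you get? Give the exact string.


Step 0: C
Step 1: ZGCZ
Step 2: ZZZGCZZ
Step 3: ZZZZZGCZZZ
Step 4: ZZZZZZZGCZZZZ

Answer: ZZZZZZZGCZZZZ


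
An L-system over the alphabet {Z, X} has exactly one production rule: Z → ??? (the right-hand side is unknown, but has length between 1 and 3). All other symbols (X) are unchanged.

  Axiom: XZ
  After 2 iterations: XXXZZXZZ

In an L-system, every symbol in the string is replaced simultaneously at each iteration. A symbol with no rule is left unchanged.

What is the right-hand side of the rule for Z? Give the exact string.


Answer: XZZ

Derivation:
Trying Z → XZZ:
  Step 0: XZ
  Step 1: XXZZ
  Step 2: XXXZZXZZ
Matches the given result.


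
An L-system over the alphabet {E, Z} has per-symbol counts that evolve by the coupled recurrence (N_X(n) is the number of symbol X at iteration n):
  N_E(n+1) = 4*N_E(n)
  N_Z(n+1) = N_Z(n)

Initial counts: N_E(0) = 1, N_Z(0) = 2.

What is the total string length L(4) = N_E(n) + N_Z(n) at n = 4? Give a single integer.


Answer: 258

Derivation:
Step 0: N_E=1, N_Z=2, L=3
Step 1: N_E=4, N_Z=2, L=6
Step 2: N_E=16, N_Z=2, L=18
Step 3: N_E=64, N_Z=2, L=66
Step 4: N_E=256, N_Z=2, L=258


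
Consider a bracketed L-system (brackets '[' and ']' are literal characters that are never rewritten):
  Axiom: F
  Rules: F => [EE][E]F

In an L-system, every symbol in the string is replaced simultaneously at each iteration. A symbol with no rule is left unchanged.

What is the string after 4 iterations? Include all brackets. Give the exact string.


Answer: [EE][E][EE][E][EE][E][EE][E]F

Derivation:
Step 0: F
Step 1: [EE][E]F
Step 2: [EE][E][EE][E]F
Step 3: [EE][E][EE][E][EE][E]F
Step 4: [EE][E][EE][E][EE][E][EE][E]F


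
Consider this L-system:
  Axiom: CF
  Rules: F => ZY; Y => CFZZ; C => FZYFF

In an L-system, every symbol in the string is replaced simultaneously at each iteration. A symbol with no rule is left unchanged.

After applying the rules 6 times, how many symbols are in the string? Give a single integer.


Step 0: length = 2
Step 1: length = 7
Step 2: length = 16
Step 3: length = 35
Step 4: length = 68
Step 5: length = 133
Step 6: length = 256

Answer: 256


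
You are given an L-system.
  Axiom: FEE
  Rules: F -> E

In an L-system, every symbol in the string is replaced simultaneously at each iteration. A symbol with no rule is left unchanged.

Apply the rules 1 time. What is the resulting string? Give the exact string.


Step 0: FEE
Step 1: EEE

Answer: EEE


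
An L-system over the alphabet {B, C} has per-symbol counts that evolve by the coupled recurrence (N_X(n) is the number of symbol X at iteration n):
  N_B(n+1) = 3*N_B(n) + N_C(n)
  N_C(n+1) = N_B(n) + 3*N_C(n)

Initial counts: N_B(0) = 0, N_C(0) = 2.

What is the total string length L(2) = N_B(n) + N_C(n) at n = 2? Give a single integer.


Answer: 32

Derivation:
Step 0: N_B=0, N_C=2, L=2
Step 1: N_B=2, N_C=6, L=8
Step 2: N_B=12, N_C=20, L=32


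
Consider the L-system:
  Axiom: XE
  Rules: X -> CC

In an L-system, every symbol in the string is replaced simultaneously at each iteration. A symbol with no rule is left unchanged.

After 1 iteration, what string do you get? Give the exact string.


Answer: CCE

Derivation:
Step 0: XE
Step 1: CCE


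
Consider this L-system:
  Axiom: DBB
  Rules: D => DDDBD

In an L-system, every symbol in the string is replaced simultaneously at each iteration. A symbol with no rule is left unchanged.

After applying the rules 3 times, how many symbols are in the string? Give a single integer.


Answer: 87

Derivation:
Step 0: length = 3
Step 1: length = 7
Step 2: length = 23
Step 3: length = 87


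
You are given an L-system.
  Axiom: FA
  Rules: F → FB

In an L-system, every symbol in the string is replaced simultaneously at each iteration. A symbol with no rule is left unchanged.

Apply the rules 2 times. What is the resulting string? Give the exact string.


Answer: FBBA

Derivation:
Step 0: FA
Step 1: FBA
Step 2: FBBA


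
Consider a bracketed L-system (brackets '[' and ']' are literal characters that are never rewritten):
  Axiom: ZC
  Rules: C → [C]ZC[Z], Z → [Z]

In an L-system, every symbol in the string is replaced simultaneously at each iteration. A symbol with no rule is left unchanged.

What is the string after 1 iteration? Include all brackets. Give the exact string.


Answer: [Z][C]ZC[Z]

Derivation:
Step 0: ZC
Step 1: [Z][C]ZC[Z]


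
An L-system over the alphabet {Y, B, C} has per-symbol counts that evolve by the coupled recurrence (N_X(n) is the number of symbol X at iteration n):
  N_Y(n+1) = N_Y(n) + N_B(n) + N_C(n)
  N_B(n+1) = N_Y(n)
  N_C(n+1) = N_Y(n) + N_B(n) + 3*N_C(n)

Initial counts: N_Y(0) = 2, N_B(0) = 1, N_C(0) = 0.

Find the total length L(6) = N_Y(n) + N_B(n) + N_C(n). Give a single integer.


Answer: 3829

Derivation:
Step 0: N_Y=2, N_B=1, N_C=0, L=3
Step 1: N_Y=3, N_B=2, N_C=3, L=8
Step 2: N_Y=8, N_B=3, N_C=14, L=25
Step 3: N_Y=25, N_B=8, N_C=53, L=86
Step 4: N_Y=86, N_B=25, N_C=192, L=303
Step 5: N_Y=303, N_B=86, N_C=687, L=1076
Step 6: N_Y=1076, N_B=303, N_C=2450, L=3829


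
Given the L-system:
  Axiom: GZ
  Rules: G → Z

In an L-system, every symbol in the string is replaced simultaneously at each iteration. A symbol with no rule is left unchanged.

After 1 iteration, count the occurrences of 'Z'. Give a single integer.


Step 0: GZ  (1 'Z')
Step 1: ZZ  (2 'Z')

Answer: 2


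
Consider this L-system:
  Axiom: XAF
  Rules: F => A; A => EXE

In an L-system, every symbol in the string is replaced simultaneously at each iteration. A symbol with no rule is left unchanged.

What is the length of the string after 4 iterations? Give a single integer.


Answer: 7

Derivation:
Step 0: length = 3
Step 1: length = 5
Step 2: length = 7
Step 3: length = 7
Step 4: length = 7


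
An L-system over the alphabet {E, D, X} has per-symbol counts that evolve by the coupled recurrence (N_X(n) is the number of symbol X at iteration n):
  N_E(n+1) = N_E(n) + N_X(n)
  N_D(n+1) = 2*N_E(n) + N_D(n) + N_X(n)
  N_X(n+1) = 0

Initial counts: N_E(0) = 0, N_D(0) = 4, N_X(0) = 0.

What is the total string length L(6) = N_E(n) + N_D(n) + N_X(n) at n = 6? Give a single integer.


Step 0: N_E=0, N_D=4, N_X=0, L=4
Step 1: N_E=0, N_D=4, N_X=0, L=4
Step 2: N_E=0, N_D=4, N_X=0, L=4
Step 3: N_E=0, N_D=4, N_X=0, L=4
Step 4: N_E=0, N_D=4, N_X=0, L=4
Step 5: N_E=0, N_D=4, N_X=0, L=4
Step 6: N_E=0, N_D=4, N_X=0, L=4

Answer: 4


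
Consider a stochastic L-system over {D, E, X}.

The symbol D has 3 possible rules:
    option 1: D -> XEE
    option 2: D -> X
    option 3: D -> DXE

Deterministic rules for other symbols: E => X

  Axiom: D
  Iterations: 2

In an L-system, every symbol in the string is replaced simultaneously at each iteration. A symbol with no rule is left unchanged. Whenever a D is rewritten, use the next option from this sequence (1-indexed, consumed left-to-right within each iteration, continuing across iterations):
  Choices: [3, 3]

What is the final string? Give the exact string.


Answer: DXEXX

Derivation:
Step 0: D
Step 1: DXE  (used choices [3])
Step 2: DXEXX  (used choices [3])


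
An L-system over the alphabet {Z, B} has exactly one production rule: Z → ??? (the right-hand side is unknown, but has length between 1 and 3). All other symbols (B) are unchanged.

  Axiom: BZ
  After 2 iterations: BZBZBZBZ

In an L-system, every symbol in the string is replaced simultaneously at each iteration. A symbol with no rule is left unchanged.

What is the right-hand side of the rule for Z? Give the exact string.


Trying Z → ZBZ:
  Step 0: BZ
  Step 1: BZBZ
  Step 2: BZBZBZBZ
Matches the given result.

Answer: ZBZ


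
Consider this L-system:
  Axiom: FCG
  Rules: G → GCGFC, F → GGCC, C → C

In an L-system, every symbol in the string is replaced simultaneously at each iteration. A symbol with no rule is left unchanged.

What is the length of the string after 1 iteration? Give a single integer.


Answer: 10

Derivation:
Step 0: length = 3
Step 1: length = 10


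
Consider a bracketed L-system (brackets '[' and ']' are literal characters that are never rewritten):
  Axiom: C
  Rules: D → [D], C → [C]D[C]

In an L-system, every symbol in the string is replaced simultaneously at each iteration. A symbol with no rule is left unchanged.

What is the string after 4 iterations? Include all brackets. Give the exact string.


Step 0: C
Step 1: [C]D[C]
Step 2: [[C]D[C]][D][[C]D[C]]
Step 3: [[[C]D[C]][D][[C]D[C]]][[D]][[[C]D[C]][D][[C]D[C]]]
Step 4: [[[[C]D[C]][D][[C]D[C]]][[D]][[[C]D[C]][D][[C]D[C]]]][[[D]]][[[[C]D[C]][D][[C]D[C]]][[D]][[[C]D[C]][D][[C]D[C]]]]

Answer: [[[[C]D[C]][D][[C]D[C]]][[D]][[[C]D[C]][D][[C]D[C]]]][[[D]]][[[[C]D[C]][D][[C]D[C]]][[D]][[[C]D[C]][D][[C]D[C]]]]


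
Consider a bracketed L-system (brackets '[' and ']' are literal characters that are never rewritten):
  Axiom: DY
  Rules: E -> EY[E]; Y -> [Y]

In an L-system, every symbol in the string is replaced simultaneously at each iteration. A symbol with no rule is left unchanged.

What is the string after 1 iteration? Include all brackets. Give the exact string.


Answer: D[Y]

Derivation:
Step 0: DY
Step 1: D[Y]


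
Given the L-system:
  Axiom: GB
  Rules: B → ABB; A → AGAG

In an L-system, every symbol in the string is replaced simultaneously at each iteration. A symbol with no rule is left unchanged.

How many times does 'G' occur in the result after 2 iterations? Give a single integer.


Answer: 3

Derivation:
Step 0: GB  (1 'G')
Step 1: GABB  (1 'G')
Step 2: GAGAGABBABB  (3 'G')


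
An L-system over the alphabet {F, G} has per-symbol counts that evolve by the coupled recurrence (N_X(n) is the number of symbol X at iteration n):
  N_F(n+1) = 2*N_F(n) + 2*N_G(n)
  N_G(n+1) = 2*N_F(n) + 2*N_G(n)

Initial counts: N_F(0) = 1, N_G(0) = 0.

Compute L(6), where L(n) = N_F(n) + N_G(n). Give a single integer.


Step 0: N_F=1, N_G=0, L=1
Step 1: N_F=2, N_G=2, L=4
Step 2: N_F=8, N_G=8, L=16
Step 3: N_F=32, N_G=32, L=64
Step 4: N_F=128, N_G=128, L=256
Step 5: N_F=512, N_G=512, L=1024
Step 6: N_F=2048, N_G=2048, L=4096

Answer: 4096


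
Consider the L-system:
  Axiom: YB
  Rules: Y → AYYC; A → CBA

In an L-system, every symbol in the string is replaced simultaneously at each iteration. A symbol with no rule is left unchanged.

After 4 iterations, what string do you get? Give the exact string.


Step 0: YB
Step 1: AYYCB
Step 2: CBAAYYCAYYCCB
Step 3: CBCBACBAAYYCAYYCCCBAAYYCAYYCCCB
Step 4: CBCBCBACBCBACBAAYYCAYYCCCBAAYYCAYYCCCCBCBACBAAYYCAYYCCCBAAYYCAYYCCCCB

Answer: CBCBCBACBCBACBAAYYCAYYCCCBAAYYCAYYCCCCBCBACBAAYYCAYYCCCBAAYYCAYYCCCCB


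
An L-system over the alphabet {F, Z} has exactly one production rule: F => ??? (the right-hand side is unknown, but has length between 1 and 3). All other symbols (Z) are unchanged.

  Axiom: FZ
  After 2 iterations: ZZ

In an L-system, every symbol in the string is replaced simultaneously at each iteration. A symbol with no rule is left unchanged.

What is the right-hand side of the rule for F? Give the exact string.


Answer: Z

Derivation:
Trying F => Z:
  Step 0: FZ
  Step 1: ZZ
  Step 2: ZZ
Matches the given result.


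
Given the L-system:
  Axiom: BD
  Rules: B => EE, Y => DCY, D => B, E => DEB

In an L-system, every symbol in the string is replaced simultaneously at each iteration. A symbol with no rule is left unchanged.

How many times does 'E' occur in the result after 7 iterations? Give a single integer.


Answer: 228

Derivation:
Step 0: BD  (0 'E')
Step 1: EEB  (2 'E')
Step 2: DEBDEBEE  (4 'E')
Step 3: BDEBEEBDEBEEDEBDEB  (8 'E')
Step 4: EEBDEBEEDEBDEBEEBDEBEEDEBDEBBDEBEEBDEBEE  (20 'E')
Step 5: DEBDEBEEBDEBEEDEBDEBBDEBEEBDEBEEDEBDEBEEBDEBEEDEBDEBBDEBEEBDEBEEEEBDEBEEDEBDEBEEBDEBEEDEBDEB  (44 'E')
Step 6: BDEBEEBDEBEEDEBDEBEEBDEBEEDEBDEBBDEBEEBDEBEEEEBDEBEEDEBDEBEEBDEBEEDEBDEBBDEBEEBDEBEEDEBDEBEEBDEBEEDEBDEBBDEBEEBDEBEEEEBDEBEEDEBDEBEEBDEBEEDEBDEBDEBDEBEEBDEBEEDEBDEBBDEBEEBDEBEEDEBDEBEEBDEBEEDEBDEBBDEBEEBDEBEE  (100 'E')
Step 7: EEBDEBEEDEBDEBEEBDEBEEDEBDEBBDEBEEBDEBEEDEBDEBEEBDEBEEDEBDEBBDEBEEBDEBEEEEBDEBEEDEBDEBEEBDEBEEDEBDEBDEBDEBEEBDEBEEDEBDEBBDEBEEBDEBEEDEBDEBEEBDEBEEDEBDEBBDEBEEBDEBEEEEBDEBEEDEBDEBEEBDEBEEDEBDEBBDEBEEBDEBEEDEBDEBEEBDEBEEDEBDEBBDEBEEBDEBEEEEBDEBEEDEBDEBEEBDEBEEDEBDEBDEBDEBEEBDEBEEDEBDEBBDEBEEBDEBEEDEBDEBEEBDEBEEDEBDEBBDEBEEBDEBEEBDEBEEBDEBEEDEBDEBEEBDEBEEDEBDEBBDEBEEBDEBEEEEBDEBEEDEBDEBEEBDEBEEDEBDEBBDEBEEBDEBEEDEBDEBEEBDEBEEDEBDEBBDEBEEBDEBEEEEBDEBEEDEBDEBEEBDEBEEDEBDEB  (228 'E')


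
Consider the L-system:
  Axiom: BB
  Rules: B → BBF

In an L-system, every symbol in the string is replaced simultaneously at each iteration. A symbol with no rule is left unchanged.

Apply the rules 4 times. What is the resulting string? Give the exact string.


Answer: BBFBBFFBBFBBFFFBBFBBFFBBFBBFFFFBBFBBFFBBFBBFFFBBFBBFFBBFBBFFFF

Derivation:
Step 0: BB
Step 1: BBFBBF
Step 2: BBFBBFFBBFBBFF
Step 3: BBFBBFFBBFBBFFFBBFBBFFBBFBBFFF
Step 4: BBFBBFFBBFBBFFFBBFBBFFBBFBBFFFFBBFBBFFBBFBBFFFBBFBBFFBBFBBFFFF


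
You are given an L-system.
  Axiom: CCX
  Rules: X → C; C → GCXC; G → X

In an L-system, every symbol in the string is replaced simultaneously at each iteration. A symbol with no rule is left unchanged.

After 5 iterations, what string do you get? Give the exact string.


Step 0: CCX
Step 1: GCXCGCXCC
Step 2: XGCXCCGCXCXGCXCCGCXCGCXC
Step 3: CXGCXCCGCXCGCXCXGCXCCGCXCCXGCXCCGCXCGCXCXGCXCCGCXCXGCXCCGCXC
Step 4: GCXCCXGCXCCGCXCGCXCXGCXCCGCXCXGCXCCGCXCCXGCXCCGCXCGCXCXGCXCCGCXCGCXCCXGCXCCGCXCGCXCXGCXCCGCXCXGCXCCGCXCCXGCXCCGCXCGCXCXGCXCCGCXCCXGCXCCGCXCGCXCXGCXCCGCXC
Step 5: XGCXCCGCXCGCXCCXGCXCCGCXCGCXCXGCXCCGCXCXGCXCCGCXCCXGCXCCGCXCGCXCXGCXCCGCXCCXGCXCCGCXCGCXCXGCXCCGCXCGCXCCXGCXCCGCXCGCXCXGCXCCGCXCXGCXCCGCXCCXGCXCCGCXCGCXCXGCXCCGCXCXGCXCCGCXCGCXCCXGCXCCGCXCGCXCXGCXCCGCXCXGCXCCGCXCCXGCXCCGCXCGCXCXGCXCCGCXCCXGCXCCGCXCGCXCXGCXCCGCXCGCXCCXGCXCCGCXCGCXCXGCXCCGCXCXGCXCCGCXCCXGCXCCGCXCGCXCXGCXCCGCXCGCXCCXGCXCCGCXCGCXCXGCXCCGCXCXGCXCCGCXCCXGCXCCGCXCGCXCXGCXCCGCXC

Answer: XGCXCCGCXCGCXCCXGCXCCGCXCGCXCXGCXCCGCXCXGCXCCGCXCCXGCXCCGCXCGCXCXGCXCCGCXCCXGCXCCGCXCGCXCXGCXCCGCXCGCXCCXGCXCCGCXCGCXCXGCXCCGCXCXGCXCCGCXCCXGCXCCGCXCGCXCXGCXCCGCXCXGCXCCGCXCGCXCCXGCXCCGCXCGCXCXGCXCCGCXCXGCXCCGCXCCXGCXCCGCXCGCXCXGCXCCGCXCCXGCXCCGCXCGCXCXGCXCCGCXCGCXCCXGCXCCGCXCGCXCXGCXCCGCXCXGCXCCGCXCCXGCXCCGCXCGCXCXGCXCCGCXCGCXCCXGCXCCGCXCGCXCXGCXCCGCXCXGCXCCGCXCCXGCXCCGCXCGCXCXGCXCCGCXC


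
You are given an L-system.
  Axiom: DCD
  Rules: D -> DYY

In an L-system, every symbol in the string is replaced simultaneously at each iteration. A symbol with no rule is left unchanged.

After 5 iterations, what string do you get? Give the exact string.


Step 0: DCD
Step 1: DYYCDYY
Step 2: DYYYYCDYYYY
Step 3: DYYYYYYCDYYYYYY
Step 4: DYYYYYYYYCDYYYYYYYY
Step 5: DYYYYYYYYYYCDYYYYYYYYYY

Answer: DYYYYYYYYYYCDYYYYYYYYYY


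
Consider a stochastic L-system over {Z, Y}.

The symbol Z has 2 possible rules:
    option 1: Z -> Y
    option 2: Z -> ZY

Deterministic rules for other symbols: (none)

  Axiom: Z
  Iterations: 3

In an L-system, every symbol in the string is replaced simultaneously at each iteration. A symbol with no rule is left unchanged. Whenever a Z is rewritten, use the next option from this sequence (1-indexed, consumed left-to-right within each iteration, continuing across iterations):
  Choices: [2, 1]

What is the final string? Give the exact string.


Step 0: Z
Step 1: ZY  (used choices [2])
Step 2: YY  (used choices [1])
Step 3: YY  (used choices [])

Answer: YY


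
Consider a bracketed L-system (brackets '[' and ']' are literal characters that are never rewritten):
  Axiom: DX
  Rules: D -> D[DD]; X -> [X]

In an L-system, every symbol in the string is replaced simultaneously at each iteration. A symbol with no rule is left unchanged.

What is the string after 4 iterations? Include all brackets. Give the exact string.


Step 0: DX
Step 1: D[DD][X]
Step 2: D[DD][D[DD]D[DD]][[X]]
Step 3: D[DD][D[DD]D[DD]][D[DD][D[DD]D[DD]]D[DD][D[DD]D[DD]]][[[X]]]
Step 4: D[DD][D[DD]D[DD]][D[DD][D[DD]D[DD]]D[DD][D[DD]D[DD]]][D[DD][D[DD]D[DD]][D[DD][D[DD]D[DD]]D[DD][D[DD]D[DD]]]D[DD][D[DD]D[DD]][D[DD][D[DD]D[DD]]D[DD][D[DD]D[DD]]]][[[[X]]]]

Answer: D[DD][D[DD]D[DD]][D[DD][D[DD]D[DD]]D[DD][D[DD]D[DD]]][D[DD][D[DD]D[DD]][D[DD][D[DD]D[DD]]D[DD][D[DD]D[DD]]]D[DD][D[DD]D[DD]][D[DD][D[DD]D[DD]]D[DD][D[DD]D[DD]]]][[[[X]]]]


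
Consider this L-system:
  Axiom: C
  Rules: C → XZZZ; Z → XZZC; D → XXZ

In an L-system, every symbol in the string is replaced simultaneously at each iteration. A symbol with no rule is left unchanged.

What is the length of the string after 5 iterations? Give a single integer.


Step 0: length = 1
Step 1: length = 4
Step 2: length = 13
Step 3: length = 40
Step 4: length = 121
Step 5: length = 364

Answer: 364


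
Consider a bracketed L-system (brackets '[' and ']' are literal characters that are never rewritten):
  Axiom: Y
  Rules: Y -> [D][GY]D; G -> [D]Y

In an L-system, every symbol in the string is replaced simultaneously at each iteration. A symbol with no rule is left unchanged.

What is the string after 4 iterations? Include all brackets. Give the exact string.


Answer: [D][[D][D][[D]Y[D][GY]D]D[D][[D][D][GY]D[D][[D]Y[D][GY]D]D]D]D

Derivation:
Step 0: Y
Step 1: [D][GY]D
Step 2: [D][[D]Y[D][GY]D]D
Step 3: [D][[D][D][GY]D[D][[D]Y[D][GY]D]D]D
Step 4: [D][[D][D][[D]Y[D][GY]D]D[D][[D][D][GY]D[D][[D]Y[D][GY]D]D]D]D


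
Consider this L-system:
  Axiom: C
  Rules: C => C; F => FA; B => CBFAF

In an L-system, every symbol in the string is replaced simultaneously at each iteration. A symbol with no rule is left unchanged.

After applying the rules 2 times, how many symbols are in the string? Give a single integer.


Answer: 1

Derivation:
Step 0: length = 1
Step 1: length = 1
Step 2: length = 1


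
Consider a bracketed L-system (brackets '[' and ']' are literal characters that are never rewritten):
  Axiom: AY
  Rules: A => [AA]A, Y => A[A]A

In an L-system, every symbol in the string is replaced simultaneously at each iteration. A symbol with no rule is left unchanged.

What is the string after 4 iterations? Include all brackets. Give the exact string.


Answer: [[[[AA]A[AA]A][AA]A[[AA]A[AA]A][AA]A][[AA]A[AA]A][AA]A[[[AA]A[AA]A][AA]A[[AA]A[AA]A][AA]A][[AA]A[AA]A][AA]A][[[AA]A[AA]A][AA]A[[AA]A[AA]A][AA]A][[AA]A[AA]A][AA]A[[[AA]A[AA]A][AA]A[[AA]A[AA]A][AA]A][[AA]A[AA]A][AA]A[[[[AA]A[AA]A][AA]A[[AA]A[AA]A][AA]A][[AA]A[AA]A][AA]A][[[AA]A[AA]A][AA]A[[AA]A[AA]A][AA]A][[AA]A[AA]A][AA]A

Derivation:
Step 0: AY
Step 1: [AA]AA[A]A
Step 2: [[AA]A[AA]A][AA]A[AA]A[[AA]A][AA]A
Step 3: [[[AA]A[AA]A][AA]A[[AA]A[AA]A][AA]A][[AA]A[AA]A][AA]A[[AA]A[AA]A][AA]A[[[AA]A[AA]A][AA]A][[AA]A[AA]A][AA]A
Step 4: [[[[AA]A[AA]A][AA]A[[AA]A[AA]A][AA]A][[AA]A[AA]A][AA]A[[[AA]A[AA]A][AA]A[[AA]A[AA]A][AA]A][[AA]A[AA]A][AA]A][[[AA]A[AA]A][AA]A[[AA]A[AA]A][AA]A][[AA]A[AA]A][AA]A[[[AA]A[AA]A][AA]A[[AA]A[AA]A][AA]A][[AA]A[AA]A][AA]A[[[[AA]A[AA]A][AA]A[[AA]A[AA]A][AA]A][[AA]A[AA]A][AA]A][[[AA]A[AA]A][AA]A[[AA]A[AA]A][AA]A][[AA]A[AA]A][AA]A


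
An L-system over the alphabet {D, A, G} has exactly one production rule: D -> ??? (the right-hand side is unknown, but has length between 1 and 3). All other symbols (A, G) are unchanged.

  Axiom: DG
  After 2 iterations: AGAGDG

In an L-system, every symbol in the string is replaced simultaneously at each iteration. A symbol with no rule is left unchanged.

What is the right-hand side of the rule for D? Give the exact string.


Answer: AGD

Derivation:
Trying D -> AGD:
  Step 0: DG
  Step 1: AGDG
  Step 2: AGAGDG
Matches the given result.


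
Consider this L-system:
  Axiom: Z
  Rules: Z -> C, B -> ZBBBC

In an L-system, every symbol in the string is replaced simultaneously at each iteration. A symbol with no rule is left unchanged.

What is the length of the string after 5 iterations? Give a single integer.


Step 0: length = 1
Step 1: length = 1
Step 2: length = 1
Step 3: length = 1
Step 4: length = 1
Step 5: length = 1

Answer: 1


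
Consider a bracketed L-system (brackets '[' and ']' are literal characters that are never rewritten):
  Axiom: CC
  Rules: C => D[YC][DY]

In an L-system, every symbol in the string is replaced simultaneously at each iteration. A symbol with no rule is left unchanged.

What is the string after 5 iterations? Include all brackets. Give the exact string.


Answer: D[YD[YD[YD[YD[YC][DY]][DY]][DY]][DY]][DY]D[YD[YD[YD[YD[YC][DY]][DY]][DY]][DY]][DY]

Derivation:
Step 0: CC
Step 1: D[YC][DY]D[YC][DY]
Step 2: D[YD[YC][DY]][DY]D[YD[YC][DY]][DY]
Step 3: D[YD[YD[YC][DY]][DY]][DY]D[YD[YD[YC][DY]][DY]][DY]
Step 4: D[YD[YD[YD[YC][DY]][DY]][DY]][DY]D[YD[YD[YD[YC][DY]][DY]][DY]][DY]
Step 5: D[YD[YD[YD[YD[YC][DY]][DY]][DY]][DY]][DY]D[YD[YD[YD[YD[YC][DY]][DY]][DY]][DY]][DY]


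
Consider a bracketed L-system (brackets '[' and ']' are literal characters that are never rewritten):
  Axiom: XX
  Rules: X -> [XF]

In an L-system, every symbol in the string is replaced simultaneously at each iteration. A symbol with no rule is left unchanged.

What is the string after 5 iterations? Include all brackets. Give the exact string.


Answer: [[[[[XF]F]F]F]F][[[[[XF]F]F]F]F]

Derivation:
Step 0: XX
Step 1: [XF][XF]
Step 2: [[XF]F][[XF]F]
Step 3: [[[XF]F]F][[[XF]F]F]
Step 4: [[[[XF]F]F]F][[[[XF]F]F]F]
Step 5: [[[[[XF]F]F]F]F][[[[[XF]F]F]F]F]


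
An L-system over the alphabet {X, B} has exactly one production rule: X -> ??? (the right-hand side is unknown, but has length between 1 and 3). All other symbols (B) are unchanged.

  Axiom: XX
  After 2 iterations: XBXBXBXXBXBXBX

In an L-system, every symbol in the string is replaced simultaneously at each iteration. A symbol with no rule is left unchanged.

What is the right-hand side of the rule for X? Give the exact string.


Answer: XBX

Derivation:
Trying X -> XBX:
  Step 0: XX
  Step 1: XBXXBX
  Step 2: XBXBXBXXBXBXBX
Matches the given result.


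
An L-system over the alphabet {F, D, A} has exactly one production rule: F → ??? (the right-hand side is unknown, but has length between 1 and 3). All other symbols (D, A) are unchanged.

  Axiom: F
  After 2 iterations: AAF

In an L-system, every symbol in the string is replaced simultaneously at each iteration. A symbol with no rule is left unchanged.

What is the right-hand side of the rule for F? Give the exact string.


Answer: AF

Derivation:
Trying F → AF:
  Step 0: F
  Step 1: AF
  Step 2: AAF
Matches the given result.


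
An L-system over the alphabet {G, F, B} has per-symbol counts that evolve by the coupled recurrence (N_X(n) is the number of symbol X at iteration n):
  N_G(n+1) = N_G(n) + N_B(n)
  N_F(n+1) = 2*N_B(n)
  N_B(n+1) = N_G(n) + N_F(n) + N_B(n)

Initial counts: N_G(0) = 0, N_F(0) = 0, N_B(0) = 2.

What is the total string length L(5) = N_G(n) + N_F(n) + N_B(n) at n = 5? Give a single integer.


Step 0: N_G=0, N_F=0, N_B=2, L=2
Step 1: N_G=2, N_F=4, N_B=2, L=8
Step 2: N_G=4, N_F=4, N_B=8, L=16
Step 3: N_G=12, N_F=16, N_B=16, L=44
Step 4: N_G=28, N_F=32, N_B=44, L=104
Step 5: N_G=72, N_F=88, N_B=104, L=264

Answer: 264


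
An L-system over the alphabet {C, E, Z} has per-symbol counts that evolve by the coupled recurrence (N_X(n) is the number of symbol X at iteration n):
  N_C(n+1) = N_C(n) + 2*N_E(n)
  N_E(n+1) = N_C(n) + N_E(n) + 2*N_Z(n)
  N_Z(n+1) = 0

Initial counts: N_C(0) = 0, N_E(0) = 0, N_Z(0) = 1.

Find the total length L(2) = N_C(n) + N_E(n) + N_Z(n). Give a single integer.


Answer: 6

Derivation:
Step 0: N_C=0, N_E=0, N_Z=1, L=1
Step 1: N_C=0, N_E=2, N_Z=0, L=2
Step 2: N_C=4, N_E=2, N_Z=0, L=6


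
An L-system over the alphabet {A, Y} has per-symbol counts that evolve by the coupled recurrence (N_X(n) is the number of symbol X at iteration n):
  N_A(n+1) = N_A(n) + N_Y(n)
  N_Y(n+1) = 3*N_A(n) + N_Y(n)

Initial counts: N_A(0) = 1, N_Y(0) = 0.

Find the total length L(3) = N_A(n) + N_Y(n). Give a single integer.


Step 0: N_A=1, N_Y=0, L=1
Step 1: N_A=1, N_Y=3, L=4
Step 2: N_A=4, N_Y=6, L=10
Step 3: N_A=10, N_Y=18, L=28

Answer: 28
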